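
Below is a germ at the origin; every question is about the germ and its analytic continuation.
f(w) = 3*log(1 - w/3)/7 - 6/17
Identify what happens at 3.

The term (3/7)*log(1 - w/(3)) has argument 1 - 3/(3) = 0 at 3: a logarithmic (infinitely-sheeted) branch point; the remaining terms are analytic or single-valued there.

The point is a logarithmic branch point.


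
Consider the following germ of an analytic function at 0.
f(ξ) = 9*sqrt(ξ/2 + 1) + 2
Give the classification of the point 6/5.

There is no denominator, hence no pole anywhere.
Branch term sqrt(1 - ξ/(-2)): argument at 6/5 is 8/5, nonzero, so 6/5 is not its branch point (a point on a principal cut is still regular for the continued germ).
So the germ continues analytically to 6/5.

The point is a regular point.


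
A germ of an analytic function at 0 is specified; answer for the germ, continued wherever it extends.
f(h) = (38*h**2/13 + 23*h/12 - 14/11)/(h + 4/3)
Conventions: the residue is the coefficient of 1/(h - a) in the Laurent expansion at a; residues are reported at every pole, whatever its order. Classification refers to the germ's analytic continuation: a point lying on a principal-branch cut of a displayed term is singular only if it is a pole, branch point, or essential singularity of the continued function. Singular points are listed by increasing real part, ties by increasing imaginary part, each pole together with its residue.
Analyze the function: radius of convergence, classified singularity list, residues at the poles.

Radius of convergence at 0: 4/3.
At -4/3: a pole of order 1; residue 587/429.

Denominator factor (h + 4/3): pole of order 1 at -4/3, modulus 4/3.
The radius of convergence is the smallest modulus among the singular points: 4/3.
At the order-1 pole -4/3 set g(h) = (h - (-4/3))*f(h) = 38*h**2/13 + 23*h/12 - 14/11.
Simple pole: residue = g(a) at a = -4/3, which is 587/429.


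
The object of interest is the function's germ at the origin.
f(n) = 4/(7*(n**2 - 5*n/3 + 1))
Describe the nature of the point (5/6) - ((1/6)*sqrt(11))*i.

The denominator factor n**2 - 5*n/3 + 1 vanishes at (5/6) - ((1/6)*sqrt(11))*i and appears to the power 1; the numerator there equals 4/7, nonzero, and no other factor vanishes.
Hence a pole whose order is the multiplicity, 1.

The point is a pole of order 1.


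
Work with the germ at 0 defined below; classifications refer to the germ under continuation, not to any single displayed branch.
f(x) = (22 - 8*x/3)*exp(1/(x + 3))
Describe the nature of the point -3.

The exponent 1/(x - (-3)) has a pole at -3, so exp(1/(x - (-3))) takes every nonzero value near it: an essential singularity (not a pole of any order).

The point is an essential singularity.


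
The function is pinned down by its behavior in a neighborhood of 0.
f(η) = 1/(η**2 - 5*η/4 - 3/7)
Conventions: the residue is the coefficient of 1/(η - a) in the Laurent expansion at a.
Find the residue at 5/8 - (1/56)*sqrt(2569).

The residue is -(4/367)*sqrt(2569).

The factor η**2 - 5*η/4 - 3/7 splits as (η - a)(η - a') with a = 5/8 - (1/56)*sqrt(2569), a' = 5/8 + (1/56)*sqrt(2569). At the order-1 pole a set g(η) = (η - a)*f(η) = [1] / (η - a').
Simple pole: residue = g(a) at a = 5/8 - (1/56)*sqrt(2569), which is -(4/367)*sqrt(2569).


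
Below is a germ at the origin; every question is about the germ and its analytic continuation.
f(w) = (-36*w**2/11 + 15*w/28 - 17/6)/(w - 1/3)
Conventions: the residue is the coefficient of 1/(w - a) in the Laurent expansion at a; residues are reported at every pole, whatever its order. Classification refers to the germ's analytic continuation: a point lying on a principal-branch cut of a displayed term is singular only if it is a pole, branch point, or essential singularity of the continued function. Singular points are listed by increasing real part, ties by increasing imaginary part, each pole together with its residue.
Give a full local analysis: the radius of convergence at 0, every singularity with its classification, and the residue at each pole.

Radius of convergence at 0: 1/3.
At 1/3: a pole of order 1; residue -2789/924.

Denominator factor (w - 1/3): pole of order 1 at 1/3, modulus 1/3.
The radius of convergence is the smallest modulus among the singular points: 1/3.
At the order-1 pole 1/3 set g(w) = (w - (1/3))*f(w) = -36*w**2/11 + 15*w/28 - 17/6.
Simple pole: residue = g(a) at a = 1/3, which is -2789/924.


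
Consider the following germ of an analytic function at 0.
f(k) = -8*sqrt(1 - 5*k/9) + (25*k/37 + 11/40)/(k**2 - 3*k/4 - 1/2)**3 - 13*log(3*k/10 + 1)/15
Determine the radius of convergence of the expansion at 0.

Denominator factor (k**2 - 3*k/4 - 1/2)^3: discriminant 41/16, real irrational roots 3/8 + (1/8)*sqrt(41) and 3/8 - (1/8)*sqrt(41); poles of order 3, moduli 3/8 + (1/8)*sqrt(41) and -3/8 + (1/8)*sqrt(41).
Branch term (-13/15)*log(1 - k/(-10/3)): its argument vanishes at k = -10/3, a logarithmic branch point, modulus 10/3.
Branch term (-8)*sqrt(1 - k/(9/5)): its argument vanishes at k = 9/5, a square-root branch point, modulus 9/5.
The radius of convergence is the smallest modulus among the singular points: -3/8 + (1/8)*sqrt(41).

The radius of convergence is -3/8 + (1/8)*sqrt(41).


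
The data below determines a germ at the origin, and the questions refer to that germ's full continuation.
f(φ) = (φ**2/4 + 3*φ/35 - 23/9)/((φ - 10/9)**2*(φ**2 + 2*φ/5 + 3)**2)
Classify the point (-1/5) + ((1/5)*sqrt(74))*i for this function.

The denominator factor φ**2 + 2*φ/5 + 3 vanishes at (-1/5) + ((1/5)*sqrt(74))*i and appears to the power 2; the numerator there equals (-20807/6300) - ((1/350)*sqrt(74))*i, nonzero, and no other factor vanishes.
Hence a pole whose order is the multiplicity, 2.

The point is a pole of order 2.


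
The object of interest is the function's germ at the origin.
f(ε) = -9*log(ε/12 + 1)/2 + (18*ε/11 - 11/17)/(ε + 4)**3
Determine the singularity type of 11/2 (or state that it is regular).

Denominator factors: ε + 4 = 19/2 at ε = 11/2 — none vanishes.
Branch term log(1 - ε/(-12)): argument at 11/2 is 35/24, nonzero, so 11/2 is not its branch point (a point on a principal cut is still regular for the continued germ).
So the germ continues analytically to 11/2.

The point is a regular point.


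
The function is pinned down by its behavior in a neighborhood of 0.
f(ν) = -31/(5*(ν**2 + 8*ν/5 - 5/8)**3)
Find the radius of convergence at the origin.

Denominator factor (ν**2 + 8*ν/5 - 5/8)^3: discriminant 253/50, real irrational roots -4/5 + (1/20)*sqrt(506) and -4/5 - (1/20)*sqrt(506); poles of order 3, moduli -4/5 + (1/20)*sqrt(506) and 4/5 + (1/20)*sqrt(506).
The radius of convergence is the smallest modulus among the singular points: -4/5 + (1/20)*sqrt(506).

The radius of convergence is -4/5 + (1/20)*sqrt(506).


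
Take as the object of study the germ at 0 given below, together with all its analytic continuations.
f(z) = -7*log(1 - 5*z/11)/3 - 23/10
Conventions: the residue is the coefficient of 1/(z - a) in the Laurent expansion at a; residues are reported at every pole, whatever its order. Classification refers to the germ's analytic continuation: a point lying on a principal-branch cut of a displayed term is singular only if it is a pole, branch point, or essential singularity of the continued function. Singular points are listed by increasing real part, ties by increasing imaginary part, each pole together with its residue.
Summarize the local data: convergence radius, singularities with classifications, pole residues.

Branch term (-7/3)*log(1 - z/(11/5)): its argument vanishes at z = 11/5, a logarithmic branch point, modulus 11/5.
The radius of convergence is the smallest modulus among the singular points: 11/5.

Radius of convergence at 0: 11/5.
At 11/5: a logarithmic branch point.


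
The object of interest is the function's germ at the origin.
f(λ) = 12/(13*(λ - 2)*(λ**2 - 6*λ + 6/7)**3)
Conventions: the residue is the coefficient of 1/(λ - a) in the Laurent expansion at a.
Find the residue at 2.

At the order-1 pole 2 set g(λ) = (λ - (2))*f(λ) = 12/(13*(λ**2 - 6*λ + 6/7)**3).
Simple pole: residue = g(a) at a = 2, which is -1029/406250.

The residue is -1029/406250.


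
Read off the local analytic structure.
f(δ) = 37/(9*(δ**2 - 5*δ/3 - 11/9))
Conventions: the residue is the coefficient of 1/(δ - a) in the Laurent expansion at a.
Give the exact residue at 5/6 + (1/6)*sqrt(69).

The factor δ**2 - 5*δ/3 - 11/9 splits as (δ - a)(δ - a') with a = 5/6 + (1/6)*sqrt(69), a' = 5/6 - (1/6)*sqrt(69). At the order-1 pole a set g(δ) = (δ - a)*f(δ) = [37/9] / (δ - a').
Simple pole: residue = g(a) at a = 5/6 + (1/6)*sqrt(69), which is (37/207)*sqrt(69).

The residue is (37/207)*sqrt(69).


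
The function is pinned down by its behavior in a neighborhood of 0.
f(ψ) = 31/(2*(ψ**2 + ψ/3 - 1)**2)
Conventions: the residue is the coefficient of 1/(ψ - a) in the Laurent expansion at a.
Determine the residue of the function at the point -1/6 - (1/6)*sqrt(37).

The factor ψ**2 + ψ/3 - 1 splits as (ψ - a)(ψ - a') with a = -1/6 - (1/6)*sqrt(37), a' = -1/6 + (1/6)*sqrt(37). At the order-2 pole a set g(ψ) = (ψ - a)^2*f(ψ) = [31/2] / (ψ - a')^2.
Order-2 pole: residue = g'(a); g'(-1/6 - (1/6)*sqrt(37)) = (837/1369)*sqrt(37), so the residue is (837/1369)*sqrt(37).

The residue is (837/1369)*sqrt(37).


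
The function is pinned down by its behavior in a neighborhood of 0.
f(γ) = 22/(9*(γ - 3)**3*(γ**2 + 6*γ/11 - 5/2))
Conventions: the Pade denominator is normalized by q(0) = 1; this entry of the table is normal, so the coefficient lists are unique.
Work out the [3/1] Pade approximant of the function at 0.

The Pade approximant has numerator coefficients [44/1215, 4251467/313383492, 51893017/4700752380, 9326273/10576692855]; denominator coefficients [1, -239337917/283721680].

Taylor coefficients needed (expand at 0): a_0 = 44/1215, a_1 = 268/6075, a_2 = 48368/1002375, a_3 = 20634304/496175625, a_4 = 957351668/27289659375.
Write the denominator as Q(γ) = 1 + q1*γ. Requiring Q*f - P = O(γ^5) with deg P <= 3 kills the coefficients of γ^4..γ^4 in Q*f:
  γ^4: a_4 + q1*a_3 = 0, i.e. 957351668/27289659375 + (20634304/496175625)*q1 = 0.
Solving this linear system: q1 = -239337917/283721680.
The numerator is Q*f truncated at degree 3: P0 = a_0 = 44/1215; P1 = a_1 + q1*a_0 = 4251467/313383492; P2 = a_2 + q1*a_1 = 51893017/4700752380; P3 = a_3 + q1*a_2 = 9326273/10576692855.


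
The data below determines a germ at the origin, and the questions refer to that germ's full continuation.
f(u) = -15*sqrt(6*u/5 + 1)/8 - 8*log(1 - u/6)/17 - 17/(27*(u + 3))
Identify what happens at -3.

The point is a pole of order 1.

The denominator factor u + 3 vanishes at -3 and appears to the power 1; the numerator there equals -17/27, nonzero, and no other factor vanishes.
The branch terms are analytic at this point.
Hence a pole whose order is the multiplicity, 1.


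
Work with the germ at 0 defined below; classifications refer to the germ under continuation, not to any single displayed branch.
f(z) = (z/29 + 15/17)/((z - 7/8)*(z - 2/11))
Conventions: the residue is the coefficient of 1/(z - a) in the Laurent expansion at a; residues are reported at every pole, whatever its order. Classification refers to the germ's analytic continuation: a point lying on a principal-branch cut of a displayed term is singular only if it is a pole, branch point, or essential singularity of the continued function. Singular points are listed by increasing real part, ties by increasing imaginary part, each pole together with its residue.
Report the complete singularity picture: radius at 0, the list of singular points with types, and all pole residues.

Denominator factor (z - 7/8): pole of order 1 at 7/8, modulus 7/8.
Denominator factor (z - 2/11): pole of order 1 at 2/11, modulus 2/11.
The radius of convergence is the smallest modulus among the singular points: 2/11.
At the order-1 pole 2/11 set g(z) = (z - (2/11))*f(z) = (z/29 + 15/17)/(z - 7/8).
Simple pole: residue = g(a) at a = 2/11, which is -632/493.
At the order-1 pole 7/8 set g(z) = (z - (7/8))*f(z) = (z/29 + 15/17)/(z - 2/11).
Simple pole: residue = g(a) at a = 7/8, which is 649/493.
List the singular points by increasing real part (a conjugate pair: the negative imaginary part first).

Radius of convergence at 0: 2/11.
At 2/11: a pole of order 1; residue -632/493.
At 7/8: a pole of order 1; residue 649/493.


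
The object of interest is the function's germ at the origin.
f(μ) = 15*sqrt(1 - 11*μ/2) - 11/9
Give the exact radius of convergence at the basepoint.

Branch term (15)*sqrt(1 - μ/(2/11)): its argument vanishes at μ = 2/11, a square-root branch point, modulus 2/11.
The radius of convergence is the smallest modulus among the singular points: 2/11.

The radius of convergence is 2/11.


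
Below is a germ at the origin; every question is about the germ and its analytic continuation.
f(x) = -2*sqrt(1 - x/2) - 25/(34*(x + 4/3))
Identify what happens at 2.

The point is an algebraic (square-root) branch point.

The term (-2)*sqrt(1 - x/(2)) has argument 1 - 2/(2) = 0 at 2: a square-root (algebraic, two-sheeted) branch point; the remaining terms are analytic or single-valued there.


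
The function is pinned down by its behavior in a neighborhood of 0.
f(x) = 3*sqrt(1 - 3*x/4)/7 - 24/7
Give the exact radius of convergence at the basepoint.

Branch term (3/7)*sqrt(1 - x/(4/3)): its argument vanishes at x = 4/3, a square-root branch point, modulus 4/3.
The radius of convergence is the smallest modulus among the singular points: 4/3.

The radius of convergence is 4/3.


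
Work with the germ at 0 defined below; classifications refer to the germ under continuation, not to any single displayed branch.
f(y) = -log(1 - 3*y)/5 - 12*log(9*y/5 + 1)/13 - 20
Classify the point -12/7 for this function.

There is no denominator, hence no pole anywhere.
Branch term log(1 - y/(1/3)): argument at -12/7 is 43/7, nonzero, so -12/7 is not its branch point (a point on a principal cut is still regular for the continued germ).
Branch term log(1 - y/(-5/9)): argument at -12/7 is -73/35, nonzero, so -12/7 is not its branch point (a point on a principal cut is still regular for the continued germ).
So the germ continues analytically to -12/7.

The point is a regular point.


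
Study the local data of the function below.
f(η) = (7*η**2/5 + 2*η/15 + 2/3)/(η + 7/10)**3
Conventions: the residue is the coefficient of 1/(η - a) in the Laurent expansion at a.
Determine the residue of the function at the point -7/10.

At the order-3 pole -7/10 set g(η) = (η - (-7/10))^3*f(η) = 7*η**2/5 + 2*η/15 + 2/3.
Order-3 pole: residue = g''(a)/2; g''(-7/10) = 14/5, so the residue is 7/5.

The residue is 7/5.


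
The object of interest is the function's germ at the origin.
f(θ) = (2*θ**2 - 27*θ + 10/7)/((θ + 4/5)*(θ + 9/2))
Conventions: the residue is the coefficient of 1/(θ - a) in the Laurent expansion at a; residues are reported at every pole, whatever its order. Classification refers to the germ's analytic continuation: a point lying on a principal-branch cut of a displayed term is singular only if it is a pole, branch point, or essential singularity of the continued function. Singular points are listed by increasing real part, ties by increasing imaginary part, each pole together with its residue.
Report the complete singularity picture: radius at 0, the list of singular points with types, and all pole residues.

Radius of convergence at 0: 4/5.
At -9/2: a pole of order 1; residue -11440/259.
At -4/5: a pole of order 1; residue 8508/1295.

Denominator factor (θ + 9/2): pole of order 1 at -9/2, modulus 9/2.
Denominator factor (θ + 4/5): pole of order 1 at -4/5, modulus 4/5.
The radius of convergence is the smallest modulus among the singular points: 4/5.
At the order-1 pole -9/2 set g(θ) = (θ - (-9/2))*f(θ) = (2*θ**2 - 27*θ + 10/7)/(θ + 4/5).
Simple pole: residue = g(a) at a = -9/2, which is -11440/259.
At the order-1 pole -4/5 set g(θ) = (θ - (-4/5))*f(θ) = (2*θ**2 - 27*θ + 10/7)/(θ + 9/2).
Simple pole: residue = g(a) at a = -4/5, which is 8508/1295.
List the singular points by increasing real part (a conjugate pair: the negative imaginary part first).


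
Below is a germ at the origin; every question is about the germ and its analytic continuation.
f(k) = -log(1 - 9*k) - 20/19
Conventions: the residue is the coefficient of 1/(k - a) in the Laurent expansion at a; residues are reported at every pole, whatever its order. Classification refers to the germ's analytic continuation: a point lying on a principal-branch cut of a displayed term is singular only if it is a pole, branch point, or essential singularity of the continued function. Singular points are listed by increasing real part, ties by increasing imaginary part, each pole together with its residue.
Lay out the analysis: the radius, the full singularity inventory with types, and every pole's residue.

Branch term (-1)*log(1 - k/(1/9)): its argument vanishes at k = 1/9, a logarithmic branch point, modulus 1/9.
The radius of convergence is the smallest modulus among the singular points: 1/9.

Radius of convergence at 0: 1/9.
At 1/9: a logarithmic branch point.


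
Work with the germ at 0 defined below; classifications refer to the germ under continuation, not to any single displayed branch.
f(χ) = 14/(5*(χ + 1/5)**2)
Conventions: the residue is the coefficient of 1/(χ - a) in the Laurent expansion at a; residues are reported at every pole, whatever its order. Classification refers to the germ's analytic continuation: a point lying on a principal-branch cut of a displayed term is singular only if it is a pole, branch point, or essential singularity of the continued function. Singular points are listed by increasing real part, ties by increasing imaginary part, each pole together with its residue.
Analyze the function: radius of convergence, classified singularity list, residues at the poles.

Denominator factor (χ + 1/5)^2: pole of order 2 at -1/5, modulus 1/5.
The radius of convergence is the smallest modulus among the singular points: 1/5.
At the order-2 pole -1/5 set g(χ) = (χ - (-1/5))^2*f(χ) = 14/5.
Order-2 pole: residue = g'(a); g'(-1/5) = 0, so the residue is 0.

Radius of convergence at 0: 1/5.
At -1/5: a pole of order 2; residue 0.


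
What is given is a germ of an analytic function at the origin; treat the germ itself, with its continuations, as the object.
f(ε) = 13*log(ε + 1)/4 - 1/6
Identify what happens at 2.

The point is a regular point.

There is no denominator, hence no pole anywhere.
Branch term log(1 - ε/(-1)): argument at 2 is 3, nonzero, so 2 is not its branch point (a point on a principal cut is still regular for the continued germ).
So the germ continues analytically to 2.


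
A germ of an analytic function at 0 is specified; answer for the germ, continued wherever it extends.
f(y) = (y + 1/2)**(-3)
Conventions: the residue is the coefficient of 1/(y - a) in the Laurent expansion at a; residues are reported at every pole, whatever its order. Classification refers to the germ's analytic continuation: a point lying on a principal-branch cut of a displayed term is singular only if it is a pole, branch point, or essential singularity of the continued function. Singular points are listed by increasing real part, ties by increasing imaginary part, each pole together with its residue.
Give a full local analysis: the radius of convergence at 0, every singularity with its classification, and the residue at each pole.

Denominator factor (y + 1/2)^3: pole of order 3 at -1/2, modulus 1/2.
The radius of convergence is the smallest modulus among the singular points: 1/2.
At the order-3 pole -1/2 set g(y) = (y - (-1/2))^3*f(y) = 1.
Order-3 pole: residue = g''(a)/2; g''(-1/2) = 0, so the residue is 0.

Radius of convergence at 0: 1/2.
At -1/2: a pole of order 3; residue 0.


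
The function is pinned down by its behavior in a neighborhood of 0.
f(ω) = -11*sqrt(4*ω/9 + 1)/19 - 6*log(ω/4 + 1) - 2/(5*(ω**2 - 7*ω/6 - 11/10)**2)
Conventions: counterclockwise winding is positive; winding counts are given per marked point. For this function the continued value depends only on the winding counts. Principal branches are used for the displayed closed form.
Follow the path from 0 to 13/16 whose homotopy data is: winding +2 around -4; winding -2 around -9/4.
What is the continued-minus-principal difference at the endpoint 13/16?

The rational part is single-valued and drops out of the difference; each branch term changes only by its own monodromy.
(-6)*log(1 - ω/(-4)): each positive loop around -4 adds 2*pi*i to the log, so winding +2 contributes (-6)*(2)*2*pi*i = -(24)*pi*i.
(-11/19)*sqrt(1 - ω/(-9/4)): winding -2 is even, the square root returns to the same sheet, contribution 0.
Summing the contributions at ω = 13/16 gives -(24)*pi*i.

Continued minus principal equals -(24)*pi*i.


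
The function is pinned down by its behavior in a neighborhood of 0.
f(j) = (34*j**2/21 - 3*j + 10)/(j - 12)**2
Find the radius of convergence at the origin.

The radius of convergence is 12.

Denominator factor (j - 12)^2: pole of order 2 at 12, modulus 12.
The radius of convergence is the smallest modulus among the singular points: 12.


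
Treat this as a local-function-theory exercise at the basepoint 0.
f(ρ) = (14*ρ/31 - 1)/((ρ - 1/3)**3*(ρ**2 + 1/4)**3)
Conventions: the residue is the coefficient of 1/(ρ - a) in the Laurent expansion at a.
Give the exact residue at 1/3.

At the order-3 pole 1/3 set g(ρ) = (ρ - (1/3))^3*f(ρ) = (14*ρ/31 - 1)/(ρ**2 + 1/4)**3.
Order-3 pole: residue = g''(a)/2; g''(1/3) = -6264967680/11510083, so the residue is -3132483840/11510083.

The residue is -3132483840/11510083.


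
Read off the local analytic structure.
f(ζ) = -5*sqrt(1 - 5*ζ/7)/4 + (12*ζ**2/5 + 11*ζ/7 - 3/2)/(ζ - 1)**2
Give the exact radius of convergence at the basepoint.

Denominator factor (ζ - 1)^2: pole of order 2 at 1, modulus 1.
Branch term (-5/4)*sqrt(1 - ζ/(7/5)): its argument vanishes at ζ = 7/5, a square-root branch point, modulus 7/5.
The radius of convergence is the smallest modulus among the singular points: 1.

The radius of convergence is 1.


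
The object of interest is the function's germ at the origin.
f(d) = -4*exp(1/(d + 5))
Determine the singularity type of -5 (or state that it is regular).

The point is an essential singularity.

The exponent 1/(d - (-5)) has a pole at -5, so exp(1/(d - (-5))) takes every nonzero value near it: an essential singularity (not a pole of any order).


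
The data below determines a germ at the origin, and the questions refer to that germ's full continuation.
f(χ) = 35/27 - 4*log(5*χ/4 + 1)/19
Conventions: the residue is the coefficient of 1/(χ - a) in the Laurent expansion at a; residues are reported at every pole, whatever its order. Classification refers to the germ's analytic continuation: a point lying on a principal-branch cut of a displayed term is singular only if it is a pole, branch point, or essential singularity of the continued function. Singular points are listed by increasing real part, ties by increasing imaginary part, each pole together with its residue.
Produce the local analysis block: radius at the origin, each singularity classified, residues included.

Branch term (-4/19)*log(1 - χ/(-4/5)): its argument vanishes at χ = -4/5, a logarithmic branch point, modulus 4/5.
The radius of convergence is the smallest modulus among the singular points: 4/5.

Radius of convergence at 0: 4/5.
At -4/5: a logarithmic branch point.


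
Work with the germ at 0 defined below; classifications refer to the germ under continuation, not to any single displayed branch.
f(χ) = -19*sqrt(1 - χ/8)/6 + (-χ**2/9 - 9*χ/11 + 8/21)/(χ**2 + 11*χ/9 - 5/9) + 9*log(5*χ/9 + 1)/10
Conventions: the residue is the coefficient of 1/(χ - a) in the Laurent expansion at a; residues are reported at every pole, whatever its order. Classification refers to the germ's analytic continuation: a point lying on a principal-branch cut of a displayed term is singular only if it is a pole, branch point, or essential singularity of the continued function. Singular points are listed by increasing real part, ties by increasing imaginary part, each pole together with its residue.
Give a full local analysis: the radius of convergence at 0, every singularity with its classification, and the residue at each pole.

Radius of convergence at 0: -11/18 + (1/18)*sqrt(301).
At -9/5: a logarithmic branch point.
At -11/18 - (1/18)*sqrt(301): a pole of order 1; residue -304/891 - (3757/170667)*sqrt(301).
At -11/18 + (1/18)*sqrt(301): a pole of order 1; residue -304/891 + (3757/170667)*sqrt(301).
At 8: an algebraic (square-root) branch point.

Denominator factor (χ**2 + 11*χ/9 - 5/9): discriminant 301/81, real irrational roots -11/18 + (1/18)*sqrt(301) and -11/18 - (1/18)*sqrt(301); poles of order 1, moduli -11/18 + (1/18)*sqrt(301) and 11/18 + (1/18)*sqrt(301).
Branch term (9/10)*log(1 - χ/(-9/5)): its argument vanishes at χ = -9/5, a logarithmic branch point, modulus 9/5.
Branch term (-19/6)*sqrt(1 - χ/(8)): its argument vanishes at χ = 8, a square-root branch point, modulus 8.
The radius of convergence is the smallest modulus among the singular points: -11/18 + (1/18)*sqrt(301).
The branch terms are analytic at -11/18 - (1/18)*sqrt(301) and contribute nothing to the residue; only the rational part matters.
The factor χ**2 + 11*χ/9 - 5/9 splits as (χ - a)(χ - a') with a = -11/18 - (1/18)*sqrt(301), a' = -11/18 + (1/18)*sqrt(301). At the order-1 pole a set g(χ) = (χ - a)*(rational part) = [-χ**2/9 - 9*χ/11 + 8/21] / (χ - a').
Simple pole: residue = g(a) at a = -11/18 - (1/18)*sqrt(301), which is -304/891 - (3757/170667)*sqrt(301).
The branch terms are analytic at -11/18 + (1/18)*sqrt(301) and contribute nothing to the residue; only the rational part matters.
The factor χ**2 + 11*χ/9 - 5/9 splits as (χ - a)(χ - a') with a = -11/18 + (1/18)*sqrt(301), a' = -11/18 - (1/18)*sqrt(301). At the order-1 pole a set g(χ) = (χ - a)*(rational part) = [-χ**2/9 - 9*χ/11 + 8/21] / (χ - a').
Simple pole: residue = g(a) at a = -11/18 + (1/18)*sqrt(301), which is -304/891 + (3757/170667)*sqrt(301).
List the singular points by increasing real part (a conjugate pair: the negative imaginary part first).


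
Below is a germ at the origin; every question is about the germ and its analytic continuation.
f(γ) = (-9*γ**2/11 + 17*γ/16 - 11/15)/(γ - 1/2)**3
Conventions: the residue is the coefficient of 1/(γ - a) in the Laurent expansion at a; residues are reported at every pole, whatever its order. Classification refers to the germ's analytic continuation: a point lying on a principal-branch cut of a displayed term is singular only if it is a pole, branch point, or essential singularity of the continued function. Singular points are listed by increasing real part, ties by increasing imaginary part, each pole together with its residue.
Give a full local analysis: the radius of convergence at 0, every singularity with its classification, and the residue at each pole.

Denominator factor (γ - 1/2)^3: pole of order 3 at 1/2, modulus 1/2.
The radius of convergence is the smallest modulus among the singular points: 1/2.
At the order-3 pole 1/2 set g(γ) = (γ - (1/2))^3*f(γ) = -9*γ**2/11 + 17*γ/16 - 11/15.
Order-3 pole: residue = g''(a)/2; g''(1/2) = -18/11, so the residue is -9/11.

Radius of convergence at 0: 1/2.
At 1/2: a pole of order 3; residue -9/11.


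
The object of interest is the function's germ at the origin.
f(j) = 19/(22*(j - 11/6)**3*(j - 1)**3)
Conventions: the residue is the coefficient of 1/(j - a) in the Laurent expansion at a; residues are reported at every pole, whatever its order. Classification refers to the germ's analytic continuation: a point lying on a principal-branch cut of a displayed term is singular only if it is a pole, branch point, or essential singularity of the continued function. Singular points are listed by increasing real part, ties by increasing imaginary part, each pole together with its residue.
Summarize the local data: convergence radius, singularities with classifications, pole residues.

Denominator factor (j - 11/6)^3: pole of order 3 at 11/6, modulus 11/6.
Denominator factor (j - 1)^3: pole of order 3 at 1, modulus 1.
The radius of convergence is the smallest modulus among the singular points: 1.
At the order-3 pole 1 set g(j) = (j - (1))^3*f(j) = 19/(22*(j - 11/6)**3).
Order-3 pole: residue = g''(a)/2; g''(1) = -886464/34375, so the residue is -443232/34375.
At the order-3 pole 11/6 set g(j) = (j - (11/6))^3*f(j) = 19/(22*(j - 1)**3).
Order-3 pole: residue = g''(a)/2; g''(11/6) = 886464/34375, so the residue is 443232/34375.
List the singular points by increasing real part (a conjugate pair: the negative imaginary part first).

Radius of convergence at 0: 1.
At 1: a pole of order 3; residue -443232/34375.
At 11/6: a pole of order 3; residue 443232/34375.


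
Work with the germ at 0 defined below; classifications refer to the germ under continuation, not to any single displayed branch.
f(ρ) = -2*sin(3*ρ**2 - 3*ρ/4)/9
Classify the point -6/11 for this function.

The point is a regular point.

There is no denominator, hence no pole anywhere.
The factor sin(3*ρ**2 - 3*ρ/4) is entire.
So the germ continues analytically to -6/11.


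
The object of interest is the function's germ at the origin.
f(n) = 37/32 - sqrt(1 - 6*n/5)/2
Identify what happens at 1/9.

There is no denominator, hence no pole anywhere.
Branch term sqrt(1 - n/(5/6)): argument at 1/9 is 13/15, nonzero, so 1/9 is not its branch point (a point on a principal cut is still regular for the continued germ).
So the germ continues analytically to 1/9.

The point is a regular point.


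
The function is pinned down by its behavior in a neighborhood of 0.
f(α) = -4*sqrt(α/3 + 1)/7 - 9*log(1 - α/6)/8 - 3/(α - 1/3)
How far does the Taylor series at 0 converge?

The radius of convergence is 1/3.

Denominator factor (α - 1/3): pole of order 1 at 1/3, modulus 1/3.
Branch term (-4/7)*sqrt(1 - α/(-3)): its argument vanishes at α = -3, a square-root branch point, modulus 3.
Branch term (-9/8)*log(1 - α/(6)): its argument vanishes at α = 6, a logarithmic branch point, modulus 6.
The radius of convergence is the smallest modulus among the singular points: 1/3.


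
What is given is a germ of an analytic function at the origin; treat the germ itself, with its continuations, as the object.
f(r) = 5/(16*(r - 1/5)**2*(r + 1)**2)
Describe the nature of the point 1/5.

The denominator factor r - 1/5 vanishes at 1/5 and appears to the power 2; the numerator there equals 5/16, nonzero, and no other factor vanishes.
Hence a pole whose order is the multiplicity, 2.

The point is a pole of order 2.


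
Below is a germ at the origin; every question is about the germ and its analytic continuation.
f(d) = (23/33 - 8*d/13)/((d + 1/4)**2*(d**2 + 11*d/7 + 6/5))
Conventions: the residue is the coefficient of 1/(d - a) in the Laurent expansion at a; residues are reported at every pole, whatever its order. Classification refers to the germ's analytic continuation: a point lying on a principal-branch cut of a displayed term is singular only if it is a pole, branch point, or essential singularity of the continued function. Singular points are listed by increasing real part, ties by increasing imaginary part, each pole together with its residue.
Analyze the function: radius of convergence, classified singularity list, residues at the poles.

Radius of convergence at 0: 1/4.
At (-11/14) - ((1/70)*sqrt(2855))*i: a pole of order 1; residue (2495360/2608859) + ((33093200/58096681071)*sqrt(2855))*i.
At (-11/14) + ((1/70)*sqrt(2855))*i: a pole of order 1; residue (2495360/2608859) - ((33093200/58096681071)*sqrt(2855))*i.
At -1/4: a pole of order 2; residue -4990720/2608859.


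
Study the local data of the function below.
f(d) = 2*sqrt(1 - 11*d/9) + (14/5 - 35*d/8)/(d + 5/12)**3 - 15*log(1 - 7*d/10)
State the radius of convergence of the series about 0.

The radius of convergence is 5/12.

Denominator factor (d + 5/12)^3: pole of order 3 at -5/12, modulus 5/12.
Branch term (-15)*log(1 - d/(10/7)): its argument vanishes at d = 10/7, a logarithmic branch point, modulus 10/7.
Branch term (2)*sqrt(1 - d/(9/11)): its argument vanishes at d = 9/11, a square-root branch point, modulus 9/11.
The radius of convergence is the smallest modulus among the singular points: 5/12.


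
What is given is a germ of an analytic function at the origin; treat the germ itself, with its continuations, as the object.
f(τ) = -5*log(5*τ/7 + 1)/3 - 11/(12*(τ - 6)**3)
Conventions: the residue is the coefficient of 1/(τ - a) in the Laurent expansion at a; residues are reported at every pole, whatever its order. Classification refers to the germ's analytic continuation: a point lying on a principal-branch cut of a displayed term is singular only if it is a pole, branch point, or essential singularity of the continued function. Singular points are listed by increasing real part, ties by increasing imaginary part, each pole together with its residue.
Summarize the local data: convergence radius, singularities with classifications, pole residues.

Radius of convergence at 0: 7/5.
At -7/5: a logarithmic branch point.
At 6: a pole of order 3; residue 0.

Denominator factor (τ - 6)^3: pole of order 3 at 6, modulus 6.
Branch term (-5/3)*log(1 - τ/(-7/5)): its argument vanishes at τ = -7/5, a logarithmic branch point, modulus 7/5.
The radius of convergence is the smallest modulus among the singular points: 7/5.
The branch term is analytic at 6 and contributes nothing to the residue; only the rational part matters.
At the order-3 pole 6 set g(τ) = (τ - (6))^3*(rational part) = -11/12.
Order-3 pole: residue = g''(a)/2; g''(6) = 0, so the residue is 0.
List the singular points by increasing real part (a conjugate pair: the negative imaginary part first).


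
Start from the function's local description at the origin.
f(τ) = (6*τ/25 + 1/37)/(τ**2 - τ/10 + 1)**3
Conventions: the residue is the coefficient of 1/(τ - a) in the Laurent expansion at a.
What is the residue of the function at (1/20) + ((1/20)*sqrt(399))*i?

The factor τ**2 - τ/10 + 1 splits as (τ - a)(τ - a') with a = (1/20) + ((1/20)*sqrt(399))*i, a' = (1/20) - ((1/20)*sqrt(399))*i. At the order-3 pole a set g(τ) = (τ - a)^3*f(τ) = [6*τ/25 + 1/37] / (τ - a')^3.
Order-3 pole: residue = g''(a)/2; g''((1/20) + ((1/20)*sqrt(399))*i) = -((1600/2170161)*sqrt(399))*i, so the residue is -((800/2170161)*sqrt(399))*i.

The residue is -((800/2170161)*sqrt(399))*i.


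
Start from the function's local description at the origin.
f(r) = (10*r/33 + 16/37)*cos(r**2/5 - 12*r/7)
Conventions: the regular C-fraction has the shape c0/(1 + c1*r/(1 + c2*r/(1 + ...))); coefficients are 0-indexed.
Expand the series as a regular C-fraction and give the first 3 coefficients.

Taylor coefficients (expand at 0): a_0 = 16/37, a_1 = 10/33, a_2 = -1152/1813.
c0 = a_0 = 16/37. Peel one level at a time: if S = 1 + c*r/S' with S'(0) = 1, then c is the r-coefficient of S and S' = c*r/(S - 1).
S_1 = c0/f = 1 + (-185/264)*r + (6695137/3415104)*r^2 + ...; c1 = -185/264.
S_2 = c1*r/(S_1 - 1) = 1 + (6695137/2393160)*r + ...; c2 = 6695137/2393160.

The regular C-fraction coefficients are [16/37, -185/264, 6695137/2393160].


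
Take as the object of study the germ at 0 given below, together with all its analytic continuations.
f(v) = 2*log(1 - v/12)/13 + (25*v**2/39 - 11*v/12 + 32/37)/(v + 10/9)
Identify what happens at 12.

The point is a logarithmic branch point.

The term (2/13)*log(1 - v/(12)) has argument 1 - 12/(12) = 0 at 12: a logarithmic (infinitely-sheeted) branch point; the remaining terms are analytic or single-valued there.


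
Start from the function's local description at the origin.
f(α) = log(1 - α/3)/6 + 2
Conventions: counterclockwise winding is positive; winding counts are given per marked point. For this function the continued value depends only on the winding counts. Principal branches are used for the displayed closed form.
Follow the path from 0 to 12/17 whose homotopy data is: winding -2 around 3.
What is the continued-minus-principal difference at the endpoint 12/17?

Continued minus principal equals -(2/3)*pi*i.

The rational part is single-valued and drops out of the difference; each branch term changes only by its own monodromy.
(1/6)*log(1 - α/(3)): each positive loop around 3 adds 2*pi*i to the log, so winding -2 contributes (1/6)*(-2)*2*pi*i = -(2/3)*pi*i.
Summing the contributions at α = 12/17 gives -(2/3)*pi*i.


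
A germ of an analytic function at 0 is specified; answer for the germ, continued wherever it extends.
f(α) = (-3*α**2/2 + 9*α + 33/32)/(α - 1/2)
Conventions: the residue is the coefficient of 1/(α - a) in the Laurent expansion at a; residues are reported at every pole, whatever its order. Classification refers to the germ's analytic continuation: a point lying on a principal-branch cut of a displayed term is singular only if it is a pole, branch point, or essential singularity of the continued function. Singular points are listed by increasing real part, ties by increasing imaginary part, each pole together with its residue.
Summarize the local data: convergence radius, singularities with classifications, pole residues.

Radius of convergence at 0: 1/2.
At 1/2: a pole of order 1; residue 165/32.

Denominator factor (α - 1/2): pole of order 1 at 1/2, modulus 1/2.
The radius of convergence is the smallest modulus among the singular points: 1/2.
At the order-1 pole 1/2 set g(α) = (α - (1/2))*f(α) = -3*α**2/2 + 9*α + 33/32.
Simple pole: residue = g(a) at a = 1/2, which is 165/32.


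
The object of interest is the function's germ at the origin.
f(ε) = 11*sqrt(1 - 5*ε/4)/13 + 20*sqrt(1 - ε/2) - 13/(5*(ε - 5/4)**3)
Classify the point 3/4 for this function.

The point is a regular point.

Denominator factors: ε - 5/4 = -1/2 at ε = 3/4 — none vanishes.
Branch term sqrt(1 - ε/(2)): argument at 3/4 is 5/8, nonzero, so 3/4 is not its branch point (a point on a principal cut is still regular for the continued germ).
Branch term sqrt(1 - ε/(4/5)): argument at 3/4 is 1/16, nonzero, so 3/4 is not its branch point (a point on a principal cut is still regular for the continued germ).
So the germ continues analytically to 3/4.


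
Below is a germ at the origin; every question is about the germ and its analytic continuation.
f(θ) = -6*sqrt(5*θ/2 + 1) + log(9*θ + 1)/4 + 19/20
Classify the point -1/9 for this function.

The term (1/4)*log(1 - θ/(-1/9)) has argument 1 - -1/9/(-1/9) = 0 at -1/9: a logarithmic (infinitely-sheeted) branch point; the remaining terms are analytic or single-valued there.

The point is a logarithmic branch point.


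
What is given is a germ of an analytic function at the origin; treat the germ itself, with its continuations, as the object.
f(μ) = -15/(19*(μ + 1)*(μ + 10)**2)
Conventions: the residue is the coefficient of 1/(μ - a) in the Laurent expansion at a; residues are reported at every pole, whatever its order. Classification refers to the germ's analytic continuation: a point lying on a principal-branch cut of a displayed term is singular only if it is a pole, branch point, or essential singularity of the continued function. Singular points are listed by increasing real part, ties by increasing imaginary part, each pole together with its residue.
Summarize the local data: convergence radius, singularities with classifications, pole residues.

Radius of convergence at 0: 1.
At -10: a pole of order 2; residue 5/513.
At -1: a pole of order 1; residue -5/513.

Denominator factor (μ + 1): pole of order 1 at -1, modulus 1.
Denominator factor (μ + 10)^2: pole of order 2 at -10, modulus 10.
The radius of convergence is the smallest modulus among the singular points: 1.
At the order-2 pole -10 set g(μ) = (μ - (-10))^2*f(μ) = -15/(19*(μ + 1)).
Order-2 pole: residue = g'(a); g'(-10) = 5/513, so the residue is 5/513.
At the order-1 pole -1 set g(μ) = (μ - (-1))*f(μ) = -15/(19*(μ + 10)**2).
Simple pole: residue = g(a) at a = -1, which is -5/513.
List the singular points by increasing real part (a conjugate pair: the negative imaginary part first).
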